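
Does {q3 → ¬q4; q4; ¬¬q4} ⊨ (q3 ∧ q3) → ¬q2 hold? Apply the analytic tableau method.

Initial set: {T (q3 → ¬q4); T q4; T ¬¬q4; F ((q3 ∧ q3) → ¬q2)}.
T ¬¬q4: drop double negation, giving T q4.
F ((q3 ∧ q3) → ¬q2): α-rule — add T (q3 ∧ q3), F ¬q2.
T (q3 ∧ q3): α-rule — add T q3, T q3.
T (q3 → ¬q4): β-rule — branch into F q3  //  T ¬q4.
  branch 1 (add F q3):
    × closes — contains both q3 and ¬q3.
  branch 2 (add T ¬q4):
    × closes — contains both q4 and ¬q4.
All 2 branches close.
Every branch closed, so the premises entail the conclusion.

Yes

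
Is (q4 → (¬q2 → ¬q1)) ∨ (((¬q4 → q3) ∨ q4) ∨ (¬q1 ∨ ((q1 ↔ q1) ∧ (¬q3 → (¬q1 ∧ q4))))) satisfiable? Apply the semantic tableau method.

Satisfiable

Initial set: {((q4 → (¬q2 → ¬q1)) ∨ (((¬q4 → q3) ∨ q4) ∨ (¬q1 ∨ ((q1 ↔ q1) ∧ (¬q3 → (¬q1 ∧ q4))))))}.
((q4 → (¬q2 → ¬q1)) ∨ (((¬q4 → q3) ∨ q4) ∨ (¬q1 ∨ ((q1 ↔ q1) ∧ (¬q3 → (¬q1 ∧ q4)))))): β-rule — branch into (q4 → (¬q2 → ¬q1))  //  (((¬q4 → q3) ∨ q4) ∨ (¬q1 ∨ ((q1 ↔ q1) ∧ (¬q3 → (¬q1 ∧ q4))))).
  branch 1 (add (q4 → (¬q2 → ¬q1))):
    (q4 → (¬q2 → ¬q1)): β-rule — branch into ¬q4  //  (¬q2 → ¬q1).
      branch 1.1 (add ¬q4):
        ○ open, literals {q4=0}.
      branch 1.2 (add (¬q2 → ¬q1)):
        (¬q2 → ¬q1): β-rule — branch into ¬¬q2  //  ¬q1.
          branch 1.2.1 (add ¬¬q2):
            ○ open, literals {q2=1}.
          branch 1.2.2 (add ¬q1):
            ○ open, literals {q1=0}.
  branch 2 (add (((¬q4 → q3) ∨ q4) ∨ (¬q1 ∨ ((q1 ↔ q1) ∧ (¬q3 → (¬q1 ∧ q4)))))):
    (((¬q4 → q3) ∨ q4) ∨ (¬q1 ∨ ((q1 ↔ q1) ∧ (¬q3 → (¬q1 ∧ q4))))): β-rule — branch into ((¬q4 → q3) ∨ q4)  //  (¬q1 ∨ ((q1 ↔ q1) ∧ (¬q3 → (¬q1 ∧ q4)))).
      branch 2.1 (add ((¬q4 → q3) ∨ q4)):
        ((¬q4 → q3) ∨ q4): β-rule — branch into (¬q4 → q3)  //  q4.
          branch 2.1.1 (add (¬q4 → q3)):
            (¬q4 → q3): β-rule — branch into ¬¬q4  //  q3.
              branch 2.1.1.1 (add ¬¬q4):
                ○ open, literals {q4=1}.
              branch 2.1.1.2 (add q3):
                ○ open, literals {q3=1}.
          branch 2.1.2 (add q4):
            ○ open, literals {q4=1}.
      branch 2.2 (add (¬q1 ∨ ((q1 ↔ q1) ∧ (¬q3 → (¬q1 ∧ q4))))):
        (¬q1 ∨ ((q1 ↔ q1) ∧ (¬q3 → (¬q1 ∧ q4)))): β-rule — branch into ¬q1  //  ((q1 ↔ q1) ∧ (¬q3 → (¬q1 ∧ q4))).
          branch 2.2.1 (add ¬q1):
            ○ open, literals {q1=0}.
          branch 2.2.2 (add ((q1 ↔ q1) ∧ (¬q3 → (¬q1 ∧ q4)))):
            ((q1 ↔ q1) ∧ (¬q3 → (¬q1 ∧ q4))): α-rule — add (q1 ↔ q1), (¬q3 → (¬q1 ∧ q4)).
            (q1 ↔ q1): β-rule — branch into q1, q1  //  ¬q1, ¬q1.
              branch 2.2.2.1 (add q1, q1):
                (¬q3 → (¬q1 ∧ q4)): β-rule — branch into ¬¬q3  //  (¬q1 ∧ q4).
                  branch 2.2.2.1.1 (add ¬¬q3):
                    ○ open, literals {q1=1, q3=1}.
                  branch 2.2.2.1.2 (add (¬q1 ∧ q4)):
                    (¬q1 ∧ q4): α-rule — add ¬q1, q4.
                    × closes — contains both q1 and ¬q1.
              branch 2.2.2.2 (add ¬q1, ¬q1):
                (¬q3 → (¬q1 ∧ q4)): β-rule — branch into ¬¬q3  //  (¬q1 ∧ q4).
                  branch 2.2.2.2.1 (add ¬¬q3):
                    ○ open, literals {q1=0, q3=1}.
                  branch 2.2.2.2.2 (add (¬q1 ∧ q4)):
                    (¬q1 ∧ q4): α-rule — add ¬q1, q4.
                    ○ open, literals {q1=0, q4=1}.
1 branch closed, 10 open.
An open branch gives a satisfying assignment: q4=0.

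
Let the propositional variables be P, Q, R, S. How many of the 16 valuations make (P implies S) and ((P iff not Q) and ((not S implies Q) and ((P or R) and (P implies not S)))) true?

Initial set: {((P implies S) and ((P iff not Q) and ((not S implies Q) and ((P or R) and (P implies not S)))))}.
((P implies S) and ((P iff not Q) and ((not S implies Q) and ((P or R) and (P implies not S))))): α-rule — add (P implies S), ((P iff not Q) and ((not S implies Q) and ((P or R) and (P implies not S)))).
((P iff not Q) and ((not S implies Q) and ((P or R) and (P implies not S)))): α-rule — add (P iff not Q), ((not S implies Q) and ((P or R) and (P implies not S))).
((not S implies Q) and ((P or R) and (P implies not S))): α-rule — add (not S implies Q), ((P or R) and (P implies not S)).
((P or R) and (P implies not S)): α-rule — add (P or R), (P implies not S).
(P implies S): β-rule — branch into not P  //  S.
  branch 1 (add not P):
    (P iff not Q): β-rule — branch into P, not Q  //  not P, not not Q.
      branch 1.1 (add P, not Q):
        × closes — contains both P and not P.
      branch 1.2 (add not P, not not Q):
        (not S implies Q): β-rule — branch into not not S  //  Q.
          branch 1.2.1 (add not not S):
            (P or R): β-rule — branch into P  //  R.
              branch 1.2.1.1 (add P):
                × closes — contains both P and not P.
              branch 1.2.1.2 (add R):
                (P implies not S): β-rule — branch into not P  //  not S.
                  branch 1.2.1.2.1 (add not P):
                    ○ open, literals {P=0, Q=1, R=1, S=1}.
                  branch 1.2.1.2.2 (add not S):
                    × closes — contains both S and not S.
          branch 1.2.2 (add Q):
            (P or R): β-rule — branch into P  //  R.
              branch 1.2.2.1 (add P):
                × closes — contains both P and not P.
              branch 1.2.2.2 (add R):
                (P implies not S): β-rule — branch into not P  //  not S.
                  branch 1.2.2.2.1 (add not P):
                    ○ open, literals {P=0, Q=1, R=1}.
                  branch 1.2.2.2.2 (add not S):
                    ○ open, literals {P=0, Q=1, R=1, S=0}.
  branch 2 (add S):
    (P iff not Q): β-rule — branch into P, not Q  //  not P, not not Q.
      branch 2.1 (add P, not Q):
        (not S implies Q): β-rule — branch into not not S  //  Q.
          branch 2.1.1 (add not not S):
            (P or R): β-rule — branch into P  //  R.
              branch 2.1.1.1 (add P):
                (P implies not S): β-rule — branch into not P  //  not S.
                  branch 2.1.1.1.1 (add not P):
                    × closes — contains both P and not P.
                  branch 2.1.1.1.2 (add not S):
                    × closes — contains both S and not S.
              branch 2.1.1.2 (add R):
                (P implies not S): β-rule — branch into not P  //  not S.
                  branch 2.1.1.2.1 (add not P):
                    × closes — contains both P and not P.
                  branch 2.1.1.2.2 (add not S):
                    × closes — contains both S and not S.
          branch 2.1.2 (add Q):
            × closes — contains both Q and not Q.
      branch 2.2 (add not P, not not Q):
        (not S implies Q): β-rule — branch into not not S  //  Q.
          branch 2.2.1 (add not not S):
            (P or R): β-rule — branch into P  //  R.
              branch 2.2.1.1 (add P):
                × closes — contains both P and not P.
              branch 2.2.1.2 (add R):
                (P implies not S): β-rule — branch into not P  //  not S.
                  branch 2.2.1.2.1 (add not P):
                    ○ open, literals {P=0, Q=1, R=1, S=1}.
                  branch 2.2.1.2.2 (add not S):
                    × closes — contains both S and not S.
          branch 2.2.2 (add Q):
            (P or R): β-rule — branch into P  //  R.
              branch 2.2.2.1 (add P):
                × closes — contains both P and not P.
              branch 2.2.2.2 (add R):
                (P implies not S): β-rule — branch into not P  //  not S.
                  branch 2.2.2.2.1 (add not P):
                    ○ open, literals {P=0, Q=1, R=1, S=1}.
                  branch 2.2.2.2.2 (add not S):
                    × closes — contains both S and not S.
13 branches closed, 5 open.
Each open branch fixes some atoms; the unmentioned ones are free. Counting distinct full assignments: branch {P=0, Q=1, R=1, S=1} (none free) contributes 1 new; branch {P=0, Q=1, R=1} (S) contributes 1 new; branch {P=0, Q=1, R=1, S=0} (none free) contributes 0 new; branch {P=0, Q=1, R=1, S=1} (none free) contributes 0 new; branch {P=0, Q=1, R=1, S=1} (none free) contributes 0 new. Total: 2.

2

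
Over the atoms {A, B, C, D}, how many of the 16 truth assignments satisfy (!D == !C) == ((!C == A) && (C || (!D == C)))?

Initial set: {((!D == !C) == ((!C == A) && (C || (!D == C))))}.
((!D == !C) == ((!C == A) && (C || (!D == C)))): β-rule — branch into (!D == !C), ((!C == A) && (C || (!D == C)))  //  !(!D == !C), !((!C == A) && (C || (!D == C))).
  branch 1 (add (!D == !C), ((!C == A) && (C || (!D == C)))):
    ((!C == A) && (C || (!D == C))): α-rule — add (!C == A), (C || (!D == C)).
    (!D == !C): β-rule — branch into !D, !C  //  !!D, !!C.
      branch 1.1 (add !D, !C):
        (!C == A): β-rule — branch into !C, A  //  !!C, !A.
          branch 1.1.1 (add !C, A):
            (C || (!D == C)): β-rule — branch into C  //  (!D == C).
              branch 1.1.1.1 (add C):
                × closes — contains both C and !C.
              branch 1.1.1.2 (add (!D == C)):
                (!D == C): β-rule — branch into !D, C  //  !!D, !C.
                  branch 1.1.1.2.1 (add !D, C):
                    × closes — contains both C and !C.
                  branch 1.1.1.2.2 (add !!D, !C):
                    × closes — contains both D and !D.
          branch 1.1.2 (add !!C, !A):
            × closes — contains both C and !C.
      branch 1.2 (add !!D, !!C):
        (!C == A): β-rule — branch into !C, A  //  !!C, !A.
          branch 1.2.1 (add !C, A):
            × closes — contains both C and !C.
          branch 1.2.2 (add !!C, !A):
            (C || (!D == C)): β-rule — branch into C  //  (!D == C).
              branch 1.2.2.1 (add C):
                ○ open, literals {A=F, C=T, D=T}.
              branch 1.2.2.2 (add (!D == C)):
                (!D == C): β-rule — branch into !D, C  //  !!D, !C.
                  branch 1.2.2.2.1 (add !D, C):
                    × closes — contains both D and !D.
                  branch 1.2.2.2.2 (add !!D, !C):
                    × closes — contains both C and !C.
  branch 2 (add !(!D == !C), !((!C == A) && (C || (!D == C)))):
    !(!D == !C): β-rule — branch into !D, !!C  //  !!D, !C.
      branch 2.1 (add !D, !!C):
        !((!C == A) && (C || (!D == C))): β-rule — branch into !(!C == A)  //  !(C || (!D == C)).
          branch 2.1.1 (add !(!C == A)):
            !(!C == A): β-rule — branch into !C, !A  //  !!C, A.
              branch 2.1.1.1 (add !C, !A):
                × closes — contains both C and !C.
              branch 2.1.1.2 (add !!C, A):
                ○ open, literals {A=T, C=T, D=F}.
          branch 2.1.2 (add !(C || (!D == C))):
            !(C || (!D == C)): α-rule — add !C, !(!D == C).
            × closes — contains both C and !C.
      branch 2.2 (add !!D, !C):
        !((!C == A) && (C || (!D == C))): β-rule — branch into !(!C == A)  //  !(C || (!D == C)).
          branch 2.2.1 (add !(!C == A)):
            !(!C == A): β-rule — branch into !C, !A  //  !!C, A.
              branch 2.2.1.1 (add !C, !A):
                ○ open, literals {A=F, C=F, D=T}.
              branch 2.2.1.2 (add !!C, A):
                × closes — contains both C and !C.
          branch 2.2.2 (add !(C || (!D == C))):
            !(C || (!D == C)): α-rule — add !C, !(!D == C).
            !(!D == C): β-rule — branch into !D, !C  //  !!D, C.
              branch 2.2.2.1 (add !D, !C):
                × closes — contains both D and !D.
              branch 2.2.2.2 (add !!D, C):
                × closes — contains both C and !C.
12 branches closed, 3 open.
Each open branch fixes some atoms; the unmentioned ones are free. Counting distinct full assignments: branch {A=F, C=T, D=T} (B) contributes 2 new; branch {A=T, C=T, D=F} (B) contributes 2 new; branch {A=F, C=F, D=T} (B) contributes 2 new. Total: 6.

6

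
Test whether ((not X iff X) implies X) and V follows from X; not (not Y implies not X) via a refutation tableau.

Initial set: {X; not (not Y implies not X); not (((not X iff X) implies X) and V)}.
not (not Y implies not X): α-rule — add not Y, not not X.
not (((not X iff X) implies X) and V): β-rule — branch into not ((not X iff X) implies X)  //  not V.
  branch 1 (add not ((not X iff X) implies X)):
    not ((not X iff X) implies X): α-rule — add (not X iff X), not X.
    × closes — contains both X and not X.
  branch 2 (add not V):
    ○ open, literals {V=false, X=true, Y=false}.
1 branch closed, 1 open.
An open branch gives a countermodel: V=false, X=true, Y=false (unmentioned atoms arbitrary); the premises hold there but the conclusion fails.

No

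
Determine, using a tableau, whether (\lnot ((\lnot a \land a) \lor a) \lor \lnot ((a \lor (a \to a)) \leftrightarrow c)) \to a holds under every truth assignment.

Not valid

Assume the negation and expand:
Initial set: {\lnot ((\lnot ((\lnot a \land a) \lor a) \lor \lnot ((a \lor (a \to a)) \leftrightarrow c)) \to a)}.
\lnot ((\lnot ((\lnot a \land a) \lor a) \lor \lnot ((a \lor (a \to a)) \leftrightarrow c)) \to a): α-rule — add (\lnot ((\lnot a \land a) \lor a) \lor \lnot ((a \lor (a \to a)) \leftrightarrow c)), \lnot a.
(\lnot ((\lnot a \land a) \lor a) \lor \lnot ((a \lor (a \to a)) \leftrightarrow c)): β-rule — branch into \lnot ((\lnot a \land a) \lor a)  //  \lnot ((a \lor (a \to a)) \leftrightarrow c).
  branch 1 (add \lnot ((\lnot a \land a) \lor a)):
    \lnot ((\lnot a \land a) \lor a): α-rule — add \lnot (\lnot a \land a), \lnot a.
    \lnot (\lnot a \land a): β-rule — branch into \lnot \lnot a  //  \lnot a.
      branch 1.1 (add \lnot \lnot a):
        × closes — contains both a and \lnot a.
      branch 1.2 (add \lnot a):
        ○ open, literals {a=false}.
  branch 2 (add \lnot ((a \lor (a \to a)) \leftrightarrow c)):
    \lnot ((a \lor (a \to a)) \leftrightarrow c): β-rule — branch into (a \lor (a \to a)), \lnot c  //  \lnot (a \lor (a \to a)), c.
      branch 2.1 (add (a \lor (a \to a)), \lnot c):
        (a \lor (a \to a)): β-rule — branch into a  //  (a \to a).
          branch 2.1.1 (add a):
            × closes — contains both a and \lnot a.
          branch 2.1.2 (add (a \to a)):
            (a \to a): β-rule — branch into \lnot a  //  a.
              branch 2.1.2.1 (add \lnot a):
                ○ open, literals {a=false, c=false}.
              branch 2.1.2.2 (add a):
                × closes — contains both a and \lnot a.
      branch 2.2 (add \lnot (a \lor (a \to a)), c):
        \lnot (a \lor (a \to a)): α-rule — add \lnot a, \lnot (a \to a).
        \lnot (a \to a): α-rule — add a, \lnot a.
        × closes — contains both a and \lnot a.
4 branches closed, 2 open.
An open branch gives a countermodel: a=false (unmentioned atoms arbitrary); under it the original formula is false.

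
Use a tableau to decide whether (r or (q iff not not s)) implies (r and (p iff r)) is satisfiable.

Initial set: {((r or (q iff not not s)) implies (r and (p iff r)))}.
((r or (q iff not not s)) implies (r and (p iff r))): β-rule — branch into not (r or (q iff not not s))  //  (r and (p iff r)).
  branch 1 (add not (r or (q iff not not s))):
    not (r or (q iff not not s)): α-rule — add not r, not (q iff not not s).
    not (q iff not not s): β-rule — branch into q, not not not s  //  not q, not not s.
      branch 1.1 (add q, not not not s):
        not not not s: drop double negation, giving not s.
        ○ open, literals {q=true, r=false, s=false}.
      branch 1.2 (add not q, not not s):
        not not s: drop double negation, giving s.
        ○ open, literals {q=false, r=false, s=true}.
  branch 2 (add (r and (p iff r))):
    (r and (p iff r)): α-rule — add r, (p iff r).
    (p iff r): β-rule — branch into p, r  //  not p, not r.
      branch 2.1 (add p, r):
        ○ open, literals {p=true, r=true}.
      branch 2.2 (add not p, not r):
        × closes — contains both r and not r.
1 branch closed, 3 open.
An open branch gives a satisfying assignment: q=true, r=false, s=false.

Satisfiable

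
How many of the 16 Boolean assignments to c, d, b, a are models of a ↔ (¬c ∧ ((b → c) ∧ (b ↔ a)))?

6

Initial set: {(a ↔ (¬c ∧ ((b → c) ∧ (b ↔ a))))}.
(a ↔ (¬c ∧ ((b → c) ∧ (b ↔ a)))): β-rule — branch into a, (¬c ∧ ((b → c) ∧ (b ↔ a)))  //  ¬a, ¬(¬c ∧ ((b → c) ∧ (b ↔ a))).
  branch 1 (add a, (¬c ∧ ((b → c) ∧ (b ↔ a)))):
    (¬c ∧ ((b → c) ∧ (b ↔ a))): α-rule — add ¬c, ((b → c) ∧ (b ↔ a)).
    ((b → c) ∧ (b ↔ a)): α-rule — add (b → c), (b ↔ a).
    (b → c): β-rule — branch into ¬b  //  c.
      branch 1.1 (add ¬b):
        (b ↔ a): β-rule — branch into b, a  //  ¬b, ¬a.
          branch 1.1.1 (add b, a):
            × closes — contains both b and ¬b.
          branch 1.1.2 (add ¬b, ¬a):
            × closes — contains both a and ¬a.
      branch 1.2 (add c):
        × closes — contains both c and ¬c.
  branch 2 (add ¬a, ¬(¬c ∧ ((b → c) ∧ (b ↔ a)))):
    ¬(¬c ∧ ((b → c) ∧ (b ↔ a))): β-rule — branch into ¬¬c  //  ¬((b → c) ∧ (b ↔ a)).
      branch 2.1 (add ¬¬c):
        ○ open, literals {a=F, c=T}.
      branch 2.2 (add ¬((b → c) ∧ (b ↔ a))):
        ¬((b → c) ∧ (b ↔ a)): β-rule — branch into ¬(b → c)  //  ¬(b ↔ a).
          branch 2.2.1 (add ¬(b → c)):
            ¬(b → c): α-rule — add b, ¬c.
            ○ open, literals {a=F, b=T, c=F}.
          branch 2.2.2 (add ¬(b ↔ a)):
            ¬(b ↔ a): β-rule — branch into b, ¬a  //  ¬b, a.
              branch 2.2.2.1 (add b, ¬a):
                ○ open, literals {a=F, b=T}.
              branch 2.2.2.2 (add ¬b, a):
                × closes — contains both a and ¬a.
4 branches closed, 3 open.
Each open branch fixes some atoms; the unmentioned ones are free. Counting distinct full assignments: branch {a=F, c=T} (d, b) contributes 4 new; branch {a=F, b=T, c=F} (d) contributes 2 new; branch {a=F, b=T} (c, d) contributes 0 new. Total: 6.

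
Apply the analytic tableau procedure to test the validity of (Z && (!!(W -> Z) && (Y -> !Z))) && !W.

Not valid

Assume the negation and expand:
Initial set: {!((Z && (!!(W -> Z) && (Y -> !Z))) && !W)}.
!((Z && (!!(W -> Z) && (Y -> !Z))) && !W): β-rule — branch into !(Z && (!!(W -> Z) && (Y -> !Z)))  //  !!W.
  branch 1 (add !(Z && (!!(W -> Z) && (Y -> !Z)))):
    !(Z && (!!(W -> Z) && (Y -> !Z))): β-rule — branch into !Z  //  !(!!(W -> Z) && (Y -> !Z)).
      branch 1.1 (add !Z):
        ○ open, literals {Z=F}.
      branch 1.2 (add !(!!(W -> Z) && (Y -> !Z))):
        !(!!(W -> Z) && (Y -> !Z)): β-rule — branch into !!!(W -> Z)  //  !(Y -> !Z).
          branch 1.2.1 (add !!!(W -> Z)):
            !!!(W -> Z): drop double negation, giving !(W -> Z).
            !(W -> Z): α-rule — add W, !Z.
            ○ open, literals {W=T, Z=F}.
          branch 1.2.2 (add !(Y -> !Z)):
            !(Y -> !Z): α-rule — add Y, !!Z.
            ○ open, literals {Y=T, Z=T}.
  branch 2 (add !!W):
    ○ open, literals {W=T}.
0 branches closed, 4 open.
An open branch gives a countermodel: Z=F (unmentioned atoms arbitrary); under it the original formula is false.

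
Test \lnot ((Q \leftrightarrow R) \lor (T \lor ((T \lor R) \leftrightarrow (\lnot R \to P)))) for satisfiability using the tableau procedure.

Satisfiable

Initial set: {\lnot ((Q \leftrightarrow R) \lor (T \lor ((T \lor R) \leftrightarrow (\lnot R \to P))))}.
\lnot ((Q \leftrightarrow R) \lor (T \lor ((T \lor R) \leftrightarrow (\lnot R \to P)))): α-rule — add \lnot (Q \leftrightarrow R), \lnot (T \lor ((T \lor R) \leftrightarrow (\lnot R \to P))).
\lnot (T \lor ((T \lor R) \leftrightarrow (\lnot R \to P))): α-rule — add \lnot T, \lnot ((T \lor R) \leftrightarrow (\lnot R \to P)).
\lnot (Q \leftrightarrow R): β-rule — branch into Q, \lnot R  //  \lnot Q, R.
  branch 1 (add Q, \lnot R):
    \lnot ((T \lor R) \leftrightarrow (\lnot R \to P)): β-rule — branch into (T \lor R), \lnot (\lnot R \to P)  //  \lnot (T \lor R), (\lnot R \to P).
      branch 1.1 (add (T \lor R), \lnot (\lnot R \to P)):
        \lnot (\lnot R \to P): α-rule — add \lnot R, \lnot P.
        (T \lor R): β-rule — branch into T  //  R.
          branch 1.1.1 (add T):
            × closes — contains both T and \lnot T.
          branch 1.1.2 (add R):
            × closes — contains both R and \lnot R.
      branch 1.2 (add \lnot (T \lor R), (\lnot R \to P)):
        \lnot (T \lor R): α-rule — add \lnot T, \lnot R.
        (\lnot R \to P): β-rule — branch into \lnot \lnot R  //  P.
          branch 1.2.1 (add \lnot \lnot R):
            × closes — contains both R and \lnot R.
          branch 1.2.2 (add P):
            ○ open, literals {P=T, Q=T, R=F, T=F}.
  branch 2 (add \lnot Q, R):
    \lnot ((T \lor R) \leftrightarrow (\lnot R \to P)): β-rule — branch into (T \lor R), \lnot (\lnot R \to P)  //  \lnot (T \lor R), (\lnot R \to P).
      branch 2.1 (add (T \lor R), \lnot (\lnot R \to P)):
        \lnot (\lnot R \to P): α-rule — add \lnot R, \lnot P.
        × closes — contains both R and \lnot R.
      branch 2.2 (add \lnot (T \lor R), (\lnot R \to P)):
        \lnot (T \lor R): α-rule — add \lnot T, \lnot R.
        × closes — contains both R and \lnot R.
5 branches closed, 1 open.
An open branch gives a satisfying assignment: P=T, Q=T, R=F, T=F.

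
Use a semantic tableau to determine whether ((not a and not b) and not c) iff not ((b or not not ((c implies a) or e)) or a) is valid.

Assume the negation and expand:
Initial set: {not (((not a and not b) and not c) iff not ((b or not not ((c implies a) or e)) or a))}.
not (((not a and not b) and not c) iff not ((b or not not ((c implies a) or e)) or a)): β-rule — branch into ((not a and not b) and not c), not not ((b or not not ((c implies a) or e)) or a)  //  not ((not a and not b) and not c), not ((b or not not ((c implies a) or e)) or a).
  branch 1 (add ((not a and not b) and not c), not not ((b or not not ((c implies a) or e)) or a)):
    ((not a and not b) and not c): α-rule — add (not a and not b), not c.
    (not a and not b): α-rule — add not a, not b.
    not not ((b or not not ((c implies a) or e)) or a): β-rule — branch into (b or not not ((c implies a) or e))  //  a.
      branch 1.1 (add (b or not not ((c implies a) or e))):
        (b or not not ((c implies a) or e)): β-rule — branch into b  //  not not ((c implies a) or e).
          branch 1.1.1 (add b):
            × closes — contains both b and not b.
          branch 1.1.2 (add not not ((c implies a) or e)):
            not not ((c implies a) or e): drop double negation, giving ((c implies a) or e).
            ((c implies a) or e): β-rule — branch into (c implies a)  //  e.
              branch 1.1.2.1 (add (c implies a)):
                (c implies a): β-rule — branch into not c  //  a.
                  branch 1.1.2.1.1 (add not c):
                    ○ open, literals {a=0, b=0, c=0}.
                  branch 1.1.2.1.2 (add a):
                    × closes — contains both a and not a.
              branch 1.1.2.2 (add e):
                ○ open, literals {a=0, b=0, c=0, e=1}.
      branch 1.2 (add a):
        × closes — contains both a and not a.
  branch 2 (add not ((not a and not b) and not c), not ((b or not not ((c implies a) or e)) or a)):
    not ((b or not not ((c implies a) or e)) or a): α-rule — add not (b or not not ((c implies a) or e)), not a.
    not (b or not not ((c implies a) or e)): α-rule — add not b, not not not ((c implies a) or e).
    not not not ((c implies a) or e): drop double negation, giving not ((c implies a) or e).
    not ((c implies a) or e): α-rule — add not (c implies a), not e.
    not (c implies a): α-rule — add c, not a.
    not ((not a and not b) and not c): β-rule — branch into not (not a and not b)  //  not not c.
      branch 2.1 (add not (not a and not b)):
        not (not a and not b): β-rule — branch into not not a  //  not not b.
          branch 2.1.1 (add not not a):
            × closes — contains both a and not a.
          branch 2.1.2 (add not not b):
            × closes — contains both b and not b.
      branch 2.2 (add not not c):
        ○ open, literals {a=0, b=0, c=1, e=0}.
5 branches closed, 3 open.
An open branch gives a countermodel: a=0, b=0, c=0 (unmentioned atoms arbitrary); under it the original formula is false.

Not valid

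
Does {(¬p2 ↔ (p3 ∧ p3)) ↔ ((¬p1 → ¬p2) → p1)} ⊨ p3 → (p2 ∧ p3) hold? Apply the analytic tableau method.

Initial set: {((¬p2 ↔ (p3 ∧ p3)) ↔ ((¬p1 → ¬p2) → p1)); ¬(p3 → (p2 ∧ p3))}.
¬(p3 → (p2 ∧ p3)): α-rule — add p3, ¬(p2 ∧ p3).
((¬p2 ↔ (p3 ∧ p3)) ↔ ((¬p1 → ¬p2) → p1)): β-rule — branch into (¬p2 ↔ (p3 ∧ p3)), ((¬p1 → ¬p2) → p1)  //  ¬(¬p2 ↔ (p3 ∧ p3)), ¬((¬p1 → ¬p2) → p1).
  branch 1 (add (¬p2 ↔ (p3 ∧ p3)), ((¬p1 → ¬p2) → p1)):
    ¬(p2 ∧ p3): β-rule — branch into ¬p2  //  ¬p3.
      branch 1.1 (add ¬p2):
        (¬p2 ↔ (p3 ∧ p3)): β-rule — branch into ¬p2, (p3 ∧ p3)  //  ¬¬p2, ¬(p3 ∧ p3).
          branch 1.1.1 (add ¬p2, (p3 ∧ p3)):
            (p3 ∧ p3): α-rule — add p3, p3.
            ((¬p1 → ¬p2) → p1): β-rule — branch into ¬(¬p1 → ¬p2)  //  p1.
              branch 1.1.1.1 (add ¬(¬p1 → ¬p2)):
                ¬(¬p1 → ¬p2): α-rule — add ¬p1, ¬¬p2.
                × closes — contains both p2 and ¬p2.
              branch 1.1.1.2 (add p1):
                ○ open, literals {p1=1, p2=0, p3=1}.
          branch 1.1.2 (add ¬¬p2, ¬(p3 ∧ p3)):
            × closes — contains both p2 and ¬p2.
      branch 1.2 (add ¬p3):
        × closes — contains both p3 and ¬p3.
  branch 2 (add ¬(¬p2 ↔ (p3 ∧ p3)), ¬((¬p1 → ¬p2) → p1)):
    ¬((¬p1 → ¬p2) → p1): α-rule — add (¬p1 → ¬p2), ¬p1.
    ¬(p2 ∧ p3): β-rule — branch into ¬p2  //  ¬p3.
      branch 2.1 (add ¬p2):
        ¬(¬p2 ↔ (p3 ∧ p3)): β-rule — branch into ¬p2, ¬(p3 ∧ p3)  //  ¬¬p2, (p3 ∧ p3).
          branch 2.1.1 (add ¬p2, ¬(p3 ∧ p3)):
            (¬p1 → ¬p2): β-rule — branch into ¬¬p1  //  ¬p2.
              branch 2.1.1.1 (add ¬¬p1):
                × closes — contains both p1 and ¬p1.
              branch 2.1.1.2 (add ¬p2):
                ¬(p3 ∧ p3): β-rule — branch into ¬p3  //  ¬p3.
                  branch 2.1.1.2.1 (add ¬p3):
                    × closes — contains both p3 and ¬p3.
                  branch 2.1.1.2.2 (add ¬p3):
                    × closes — contains both p3 and ¬p3.
          branch 2.1.2 (add ¬¬p2, (p3 ∧ p3)):
            × closes — contains both p2 and ¬p2.
      branch 2.2 (add ¬p3):
        × closes — contains both p3 and ¬p3.
8 branches closed, 1 open.
An open branch gives a countermodel: p1=1, p2=0, p3=1 (unmentioned atoms arbitrary); the premises hold there but the conclusion fails.

No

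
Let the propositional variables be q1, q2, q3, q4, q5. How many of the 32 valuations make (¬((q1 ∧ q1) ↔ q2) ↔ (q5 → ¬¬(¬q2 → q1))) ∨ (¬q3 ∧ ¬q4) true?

Initial set: {((¬((q1 ∧ q1) ↔ q2) ↔ (q5 → ¬¬(¬q2 → q1))) ∨ (¬q3 ∧ ¬q4))}.
((¬((q1 ∧ q1) ↔ q2) ↔ (q5 → ¬¬(¬q2 → q1))) ∨ (¬q3 ∧ ¬q4)): β-rule — branch into (¬((q1 ∧ q1) ↔ q2) ↔ (q5 → ¬¬(¬q2 → q1)))  //  (¬q3 ∧ ¬q4).
  branch 1 (add (¬((q1 ∧ q1) ↔ q2) ↔ (q5 → ¬¬(¬q2 → q1)))):
    (¬((q1 ∧ q1) ↔ q2) ↔ (q5 → ¬¬(¬q2 → q1))): β-rule — branch into ¬((q1 ∧ q1) ↔ q2), (q5 → ¬¬(¬q2 → q1))  //  ¬¬((q1 ∧ q1) ↔ q2), ¬(q5 → ¬¬(¬q2 → q1)).
      branch 1.1 (add ¬((q1 ∧ q1) ↔ q2), (q5 → ¬¬(¬q2 → q1))):
        ¬((q1 ∧ q1) ↔ q2): β-rule — branch into (q1 ∧ q1), ¬q2  //  ¬(q1 ∧ q1), q2.
          branch 1.1.1 (add (q1 ∧ q1), ¬q2):
            (q1 ∧ q1): α-rule — add q1, q1.
            (q5 → ¬¬(¬q2 → q1)): β-rule — branch into ¬q5  //  ¬¬(¬q2 → q1).
              branch 1.1.1.1 (add ¬q5):
                ○ open, literals {q1=1, q2=0, q5=0}.
              branch 1.1.1.2 (add ¬¬(¬q2 → q1)):
                ¬¬(¬q2 → q1): drop double negation, giving (¬q2 → q1).
                (¬q2 → q1): β-rule — branch into ¬¬q2  //  q1.
                  branch 1.1.1.2.1 (add ¬¬q2):
                    × closes — contains both q2 and ¬q2.
                  branch 1.1.1.2.2 (add q1):
                    ○ open, literals {q1=1, q2=0}.
          branch 1.1.2 (add ¬(q1 ∧ q1), q2):
            (q5 → ¬¬(¬q2 → q1)): β-rule — branch into ¬q5  //  ¬¬(¬q2 → q1).
              branch 1.1.2.1 (add ¬q5):
                ¬(q1 ∧ q1): β-rule — branch into ¬q1  //  ¬q1.
                  branch 1.1.2.1.1 (add ¬q1):
                    ○ open, literals {q1=0, q2=1, q5=0}.
                  branch 1.1.2.1.2 (add ¬q1):
                    ○ open, literals {q1=0, q2=1, q5=0}.
              branch 1.1.2.2 (add ¬¬(¬q2 → q1)):
                ¬¬(¬q2 → q1): drop double negation, giving (¬q2 → q1).
                ¬(q1 ∧ q1): β-rule — branch into ¬q1  //  ¬q1.
                  branch 1.1.2.2.1 (add ¬q1):
                    (¬q2 → q1): β-rule — branch into ¬¬q2  //  q1.
                      branch 1.1.2.2.1.1 (add ¬¬q2):
                        ○ open, literals {q1=0, q2=1}.
                      branch 1.1.2.2.1.2 (add q1):
                        × closes — contains both q1 and ¬q1.
                  branch 1.1.2.2.2 (add ¬q1):
                    (¬q2 → q1): β-rule — branch into ¬¬q2  //  q1.
                      branch 1.1.2.2.2.1 (add ¬¬q2):
                        ○ open, literals {q1=0, q2=1}.
                      branch 1.1.2.2.2.2 (add q1):
                        × closes — contains both q1 and ¬q1.
      branch 1.2 (add ¬¬((q1 ∧ q1) ↔ q2), ¬(q5 → ¬¬(¬q2 → q1))):
        ¬(q5 → ¬¬(¬q2 → q1)): α-rule — add q5, ¬¬¬(¬q2 → q1).
        ¬¬¬(¬q2 → q1): drop double negation, giving ¬(¬q2 → q1).
        ¬(¬q2 → q1): α-rule — add ¬q2, ¬q1.
        ¬¬((q1 ∧ q1) ↔ q2): β-rule — branch into (q1 ∧ q1), q2  //  ¬(q1 ∧ q1), ¬q2.
          branch 1.2.1 (add (q1 ∧ q1), q2):
            × closes — contains both q2 and ¬q2.
          branch 1.2.2 (add ¬(q1 ∧ q1), ¬q2):
            ¬(q1 ∧ q1): β-rule — branch into ¬q1  //  ¬q1.
              branch 1.2.2.1 (add ¬q1):
                ○ open, literals {q1=0, q2=0, q5=1}.
              branch 1.2.2.2 (add ¬q1):
                ○ open, literals {q1=0, q2=0, q5=1}.
  branch 2 (add (¬q3 ∧ ¬q4)):
    (¬q3 ∧ ¬q4): α-rule — add ¬q3, ¬q4.
    ○ open, literals {q3=0, q4=0}.
4 branches closed, 9 open.
Each open branch fixes some atoms; the unmentioned ones are free. Counting distinct full assignments: branch {q1=1, q2=0, q5=0} (q3, q4) contributes 4 new; branch {q1=1, q2=0} (q3, q4, q5) contributes 4 new; branch {q1=0, q2=1, q5=0} (q3, q4) contributes 4 new; branch {q1=0, q2=1, q5=0} (q3, q4) contributes 0 new; branch {q1=0, q2=1} (q3, q4, q5) contributes 4 new; branch {q1=0, q2=1} (q3, q4, q5) contributes 0 new; branch {q1=0, q2=0, q5=1} (q3, q4) contributes 4 new; branch {q1=0, q2=0, q5=1} (q3, q4) contributes 0 new; branch {q3=0, q4=0} (q1, q2, q5) contributes 3 new. Total: 23.

23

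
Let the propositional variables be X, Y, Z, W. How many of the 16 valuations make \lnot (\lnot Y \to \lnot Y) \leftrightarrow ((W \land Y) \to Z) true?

Initial set: {(\lnot (\lnot Y \to \lnot Y) \leftrightarrow ((W \land Y) \to Z))}.
(\lnot (\lnot Y \to \lnot Y) \leftrightarrow ((W \land Y) \to Z)): β-rule — branch into \lnot (\lnot Y \to \lnot Y), ((W \land Y) \to Z)  //  \lnot \lnot (\lnot Y \to \lnot Y), \lnot ((W \land Y) \to Z).
  branch 1 (add \lnot (\lnot Y \to \lnot Y), ((W \land Y) \to Z)):
    \lnot (\lnot Y \to \lnot Y): α-rule — add \lnot Y, \lnot \lnot Y.
    × closes — contains both Y and \lnot Y.
  branch 2 (add \lnot \lnot (\lnot Y \to \lnot Y), \lnot ((W \land Y) \to Z)):
    \lnot ((W \land Y) \to Z): α-rule — add (W \land Y), \lnot Z.
    (W \land Y): α-rule — add W, Y.
    \lnot \lnot (\lnot Y \to \lnot Y): β-rule — branch into \lnot \lnot Y  //  \lnot Y.
      branch 2.1 (add \lnot \lnot Y):
        ○ open, literals {W=T, Y=T, Z=F}.
      branch 2.2 (add \lnot Y):
        × closes — contains both Y and \lnot Y.
2 branches closed, 1 open.
Each open branch fixes some atoms; the unmentioned ones are free. Counting distinct full assignments: branch {W=T, Y=T, Z=F} (X) contributes 2 new. Total: 2.

2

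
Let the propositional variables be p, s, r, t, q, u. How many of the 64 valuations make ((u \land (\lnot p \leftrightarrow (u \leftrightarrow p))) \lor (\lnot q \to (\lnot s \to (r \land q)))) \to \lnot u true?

Initial set: {T (((u \land (\lnot p \leftrightarrow (u \leftrightarrow p))) \lor (\lnot q \to (\lnot s \to (r \land q)))) \to \lnot u)}.
T (((u \land (\lnot p \leftrightarrow (u \leftrightarrow p))) \lor (\lnot q \to (\lnot s \to (r \land q)))) \to \lnot u): β-rule — branch into F ((u \land (\lnot p \leftrightarrow (u \leftrightarrow p))) \lor (\lnot q \to (\lnot s \to (r \land q))))  //  T \lnot u.
  branch 1 (add F ((u \land (\lnot p \leftrightarrow (u \leftrightarrow p))) \lor (\lnot q \to (\lnot s \to (r \land q))))):
    F ((u \land (\lnot p \leftrightarrow (u \leftrightarrow p))) \lor (\lnot q \to (\lnot s \to (r \land q)))): α-rule — add F (u \land (\lnot p \leftrightarrow (u \leftrightarrow p))), F (\lnot q \to (\lnot s \to (r \land q))).
    F (\lnot q \to (\lnot s \to (r \land q))): α-rule — add T \lnot q, F (\lnot s \to (r \land q)).
    F (\lnot s \to (r \land q)): α-rule — add T \lnot s, F (r \land q).
    F (u \land (\lnot p \leftrightarrow (u \leftrightarrow p))): β-rule — branch into F u  //  F (\lnot p \leftrightarrow (u \leftrightarrow p)).
      branch 1.1 (add F u):
        F (r \land q): β-rule — branch into F r  //  F q.
          branch 1.1.1 (add F r):
            ○ open, literals {q=F, r=F, s=F, u=F}.
          branch 1.1.2 (add F q):
            ○ open, literals {q=F, s=F, u=F}.
      branch 1.2 (add F (\lnot p \leftrightarrow (u \leftrightarrow p))):
        F (r \land q): β-rule — branch into F r  //  F q.
          branch 1.2.1 (add F r):
            F (\lnot p \leftrightarrow (u \leftrightarrow p)): β-rule — branch into T \lnot p, F (u \leftrightarrow p)  //  F \lnot p, T (u \leftrightarrow p).
              branch 1.2.1.1 (add T \lnot p, F (u \leftrightarrow p)):
                F (u \leftrightarrow p): β-rule — branch into T u, F p  //  F u, T p.
                  branch 1.2.1.1.1 (add T u, F p):
                    ○ open, literals {p=F, q=F, r=F, s=F, u=T}.
                  branch 1.2.1.1.2 (add F u, T p):
                    × closes — contains both p and \lnot p.
              branch 1.2.1.2 (add F \lnot p, T (u \leftrightarrow p)):
                T (u \leftrightarrow p): β-rule — branch into T u, T p  //  F u, F p.
                  branch 1.2.1.2.1 (add T u, T p):
                    ○ open, literals {p=T, q=F, r=F, s=F, u=T}.
                  branch 1.2.1.2.2 (add F u, F p):
                    × closes — contains both p and \lnot p.
          branch 1.2.2 (add F q):
            F (\lnot p \leftrightarrow (u \leftrightarrow p)): β-rule — branch into T \lnot p, F (u \leftrightarrow p)  //  F \lnot p, T (u \leftrightarrow p).
              branch 1.2.2.1 (add T \lnot p, F (u \leftrightarrow p)):
                F (u \leftrightarrow p): β-rule — branch into T u, F p  //  F u, T p.
                  branch 1.2.2.1.1 (add T u, F p):
                    ○ open, literals {p=F, q=F, s=F, u=T}.
                  branch 1.2.2.1.2 (add F u, T p):
                    × closes — contains both p and \lnot p.
              branch 1.2.2.2 (add F \lnot p, T (u \leftrightarrow p)):
                T (u \leftrightarrow p): β-rule — branch into T u, T p  //  F u, F p.
                  branch 1.2.2.2.1 (add T u, T p):
                    ○ open, literals {p=T, q=F, s=F, u=T}.
                  branch 1.2.2.2.2 (add F u, F p):
                    × closes — contains both p and \lnot p.
  branch 2 (add T \lnot u):
    ○ open, literals {u=F}.
4 branches closed, 7 open.
Each open branch fixes some atoms; the unmentioned ones are free. Counting distinct full assignments: branch {q=F, r=F, s=F, u=F} (p, t) contributes 4 new; branch {q=F, s=F, u=F} (p, r, t) contributes 4 new; branch {p=F, q=F, r=F, s=F, u=T} (t) contributes 2 new; branch {p=T, q=F, r=F, s=F, u=T} (t) contributes 2 new; branch {p=F, q=F, s=F, u=T} (r, t) contributes 2 new; branch {p=T, q=F, s=F, u=T} (r, t) contributes 2 new; branch {u=F} (p, s, r, t, q) contributes 24 new. Total: 40.

40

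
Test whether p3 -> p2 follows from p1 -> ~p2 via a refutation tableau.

No

Initial set: {(p1 -> ~p2); ~(p3 -> p2)}.
~(p3 -> p2): α-rule — add p3, ~p2.
(p1 -> ~p2): β-rule — branch into ~p1  //  ~p2.
  branch 1 (add ~p1):
    ○ open, literals {p1=0, p2=0, p3=1}.
  branch 2 (add ~p2):
    ○ open, literals {p2=0, p3=1}.
0 branches closed, 2 open.
An open branch gives a countermodel: p1=0, p2=0, p3=1 (unmentioned atoms arbitrary); the premises hold there but the conclusion fails.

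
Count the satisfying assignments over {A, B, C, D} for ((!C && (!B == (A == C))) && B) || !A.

10

Initial set: {(((!C && (!B == (A == C))) && B) || !A)}.
(((!C && (!B == (A == C))) && B) || !A): β-rule — branch into ((!C && (!B == (A == C))) && B)  //  !A.
  branch 1 (add ((!C && (!B == (A == C))) && B)):
    ((!C && (!B == (A == C))) && B): α-rule — add (!C && (!B == (A == C))), B.
    (!C && (!B == (A == C))): α-rule — add !C, (!B == (A == C)).
    (!B == (A == C)): β-rule — branch into !B, (A == C)  //  !!B, !(A == C).
      branch 1.1 (add !B, (A == C)):
        × closes — contains both B and !B.
      branch 1.2 (add !!B, !(A == C)):
        !(A == C): β-rule — branch into A, !C  //  !A, C.
          branch 1.2.1 (add A, !C):
            ○ open, literals {A=1, B=1, C=0}.
          branch 1.2.2 (add !A, C):
            × closes — contains both C and !C.
  branch 2 (add !A):
    ○ open, literals {A=0}.
2 branches closed, 2 open.
Each open branch fixes some atoms; the unmentioned ones are free. Counting distinct full assignments: branch {A=1, B=1, C=0} (D) contributes 2 new; branch {A=0} (B, C, D) contributes 8 new. Total: 10.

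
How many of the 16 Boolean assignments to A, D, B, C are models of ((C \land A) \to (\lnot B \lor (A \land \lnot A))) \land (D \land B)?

3

Initial set: {(((C \land A) \to (\lnot B \lor (A \land \lnot A))) \land (D \land B))}.
(((C \land A) \to (\lnot B \lor (A \land \lnot A))) \land (D \land B)): α-rule — add ((C \land A) \to (\lnot B \lor (A \land \lnot A))), (D \land B).
(D \land B): α-rule — add D, B.
((C \land A) \to (\lnot B \lor (A \land \lnot A))): β-rule — branch into \lnot (C \land A)  //  (\lnot B \lor (A \land \lnot A)).
  branch 1 (add \lnot (C \land A)):
    \lnot (C \land A): β-rule — branch into \lnot C  //  \lnot A.
      branch 1.1 (add \lnot C):
        ○ open, literals {B=1, C=0, D=1}.
      branch 1.2 (add \lnot A):
        ○ open, literals {A=0, B=1, D=1}.
  branch 2 (add (\lnot B \lor (A \land \lnot A))):
    (\lnot B \lor (A \land \lnot A)): β-rule — branch into \lnot B  //  (A \land \lnot A).
      branch 2.1 (add \lnot B):
        × closes — contains both B and \lnot B.
      branch 2.2 (add (A \land \lnot A)):
        (A \land \lnot A): α-rule — add A, \lnot A.
        × closes — contains both A and \lnot A.
2 branches closed, 2 open.
Each open branch fixes some atoms; the unmentioned ones are free. Counting distinct full assignments: branch {B=1, C=0, D=1} (A) contributes 2 new; branch {A=0, B=1, D=1} (C) contributes 1 new. Total: 3.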